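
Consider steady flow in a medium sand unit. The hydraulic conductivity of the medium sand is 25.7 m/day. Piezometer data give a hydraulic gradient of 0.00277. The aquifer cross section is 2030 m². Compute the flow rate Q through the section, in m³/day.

Hydraulic gradient i = 0.00277.
Darcy's law: Q = K · A · i = 25.70 × 2030 × 0.002770 = 144.5 m³/day.

145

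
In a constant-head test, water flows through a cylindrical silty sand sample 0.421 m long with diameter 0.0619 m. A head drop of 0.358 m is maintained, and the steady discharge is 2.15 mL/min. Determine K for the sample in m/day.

Cross-sectional area A = π·(d/2)² = π × (0.0619/2)² = 0.003009 m².
Convert discharge: 2.15 mL/min = 3.583e-08 m³/s.
Darcy's law rearranged: K = Q·L / (A·Δh) = 3.583e-08 × 0.421 / (0.003009 × 0.358) = 1.400e-05 m/s = 1.210 m/day.

1.21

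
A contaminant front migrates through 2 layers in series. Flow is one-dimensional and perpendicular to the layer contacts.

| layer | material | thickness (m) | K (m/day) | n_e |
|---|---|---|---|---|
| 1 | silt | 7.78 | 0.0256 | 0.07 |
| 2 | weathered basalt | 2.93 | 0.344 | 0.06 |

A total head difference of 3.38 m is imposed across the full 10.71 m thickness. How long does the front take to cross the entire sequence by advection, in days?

With flow normal to the layers, continuity requires the same specific discharge q through every layer.
Σ(b_i/K_i) = 7.78/0.0256 + 2.93/0.344 = 312.4 d.
q = Δh / Σ(b_i/K_i) = 3.38 / 312.4 = 0.01082 m/day.
In each layer the seepage velocity is v_i = q/n_i, so the layer transit time is t_i = b_i·n_i / q:
  layer 1 (silt): t_1 = 7.78 × 0.07 / 0.01082 = 50.34 d
  layer 2 (weathered basalt): t_2 = 2.93 × 0.06 / 0.01082 = 16.25 d
Total t = Σ t_i = 66.59 days.

66.6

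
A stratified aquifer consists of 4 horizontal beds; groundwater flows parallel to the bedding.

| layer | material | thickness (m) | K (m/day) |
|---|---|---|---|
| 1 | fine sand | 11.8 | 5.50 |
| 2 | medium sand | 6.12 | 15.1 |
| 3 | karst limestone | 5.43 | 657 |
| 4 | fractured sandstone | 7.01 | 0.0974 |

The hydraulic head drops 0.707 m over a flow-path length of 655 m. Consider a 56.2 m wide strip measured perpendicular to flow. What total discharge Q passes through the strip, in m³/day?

Flow is parallel to layering, so each bed carries its own Darcy discharge and the transmissivities add.
Σ(K_i·b_i) = 5.50×11.8 + 15.1×6.12 + 657×5.43 + 0.0974×7.01 = 3726 m²/day.
Hydraulic gradient i = Δh / L = 0.707 / 655 = 0.001079.
Q = Σ(K_i·b_i) · W · i = 3726 × 56.2 × 0.001079 = 226.0 m³/day.

226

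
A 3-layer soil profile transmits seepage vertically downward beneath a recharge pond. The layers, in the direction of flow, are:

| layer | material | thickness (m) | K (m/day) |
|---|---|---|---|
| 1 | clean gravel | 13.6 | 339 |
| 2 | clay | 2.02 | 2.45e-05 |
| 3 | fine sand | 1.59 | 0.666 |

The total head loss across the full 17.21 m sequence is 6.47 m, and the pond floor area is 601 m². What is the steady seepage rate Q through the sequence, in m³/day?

0.0472

Flow is perpendicular to layering, so the layers act in series and the equivalent K is the thickness-weighted harmonic mean.
Total thickness L = 13.6 + 2.02 + 1.59 = 17.21 m.
Σ(b_i/K_i) = 13.6/339 + 2.02/2.45e-05 + 1.59/0.666 = 82451 d.
K_eq = L / Σ(b_i/K_i) = 17.21 / 82451 = 0.0002087 m/day.
Q = K_eq · A · (Δh/L) = 0.0002087 × 601 × (6.47/17.21) = 0.04716 m³/day.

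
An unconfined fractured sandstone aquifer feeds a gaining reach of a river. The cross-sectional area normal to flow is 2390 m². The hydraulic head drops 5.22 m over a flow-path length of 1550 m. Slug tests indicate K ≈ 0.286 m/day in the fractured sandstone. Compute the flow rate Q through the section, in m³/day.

2.30

Hydraulic gradient i = Δh / L = 5.22 / 1550 = 0.003368.
Darcy's law: Q = K · A · i = 0.2860 × 2390 × 0.003368 = 2.302 m³/day.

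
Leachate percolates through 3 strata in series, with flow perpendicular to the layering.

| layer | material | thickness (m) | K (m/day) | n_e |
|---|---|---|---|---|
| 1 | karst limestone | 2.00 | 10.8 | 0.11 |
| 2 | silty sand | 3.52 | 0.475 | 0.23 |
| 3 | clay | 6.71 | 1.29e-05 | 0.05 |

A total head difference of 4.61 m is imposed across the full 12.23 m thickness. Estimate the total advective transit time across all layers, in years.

With flow normal to the layers, continuity requires the same specific discharge q through every layer.
Σ(b_i/K_i) = 2.00/10.8 + 3.52/0.475 + 6.71/1.29e-05 = 5.202e+05 d.
q = Δh / Σ(b_i/K_i) = 4.61 / 5.202e+05 = 8.863e-06 m/day.
In each layer the seepage velocity is v_i = q/n_i, so the layer transit time is t_i = b_i·n_i / q:
  layer 1 (karst limestone): t_1 = 2.00 × 0.11 / 8.863e-06 = 24823 d
  layer 2 (silty sand): t_2 = 3.52 × 0.23 / 8.863e-06 = 91350 d
  layer 3 (clay): t_3 = 6.71 × 0.05 / 8.863e-06 = 37856 d
Total t = Σ t_i = 1.540e+05 days = 421.7 years.

422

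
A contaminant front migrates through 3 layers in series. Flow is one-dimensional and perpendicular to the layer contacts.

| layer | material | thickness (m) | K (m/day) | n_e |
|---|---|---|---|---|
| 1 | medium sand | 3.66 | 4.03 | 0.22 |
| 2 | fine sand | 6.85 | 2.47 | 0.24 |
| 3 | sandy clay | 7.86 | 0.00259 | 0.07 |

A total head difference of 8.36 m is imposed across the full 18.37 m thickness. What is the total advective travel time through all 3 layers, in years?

With flow normal to the layers, continuity requires the same specific discharge q through every layer.
Σ(b_i/K_i) = 3.66/4.03 + 6.85/2.47 + 7.86/0.00259 = 3038 d.
q = Δh / Σ(b_i/K_i) = 8.36 / 3038 = 0.002751 m/day.
In each layer the seepage velocity is v_i = q/n_i, so the layer transit time is t_i = b_i·n_i / q:
  layer 1 (medium sand): t_1 = 3.66 × 0.22 / 0.002751 = 292.6 d
  layer 2 (fine sand): t_2 = 6.85 × 0.24 / 0.002751 = 597.5 d
  layer 3 (sandy clay): t_3 = 7.86 × 0.07 / 0.002751 = 200.0 d
Total t = Σ t_i = 1090 days = 2.985 years.

2.98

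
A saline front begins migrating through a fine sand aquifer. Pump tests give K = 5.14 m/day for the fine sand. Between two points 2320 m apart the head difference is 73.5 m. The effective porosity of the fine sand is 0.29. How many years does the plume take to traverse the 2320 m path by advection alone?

11.3

Hydraulic gradient i = Δh / L = 73.5 / 2320 = 0.03168.
Darcy flux q = K · i = 5.140 × 0.03168 = 0.1628 m/day.
Seepage velocity v = q / n_e = 0.1628 / 0.29 = 0.5615 m/day.
Travel time t = L / v = 2320 / 0.5615 = 4132 days = 11.31 years.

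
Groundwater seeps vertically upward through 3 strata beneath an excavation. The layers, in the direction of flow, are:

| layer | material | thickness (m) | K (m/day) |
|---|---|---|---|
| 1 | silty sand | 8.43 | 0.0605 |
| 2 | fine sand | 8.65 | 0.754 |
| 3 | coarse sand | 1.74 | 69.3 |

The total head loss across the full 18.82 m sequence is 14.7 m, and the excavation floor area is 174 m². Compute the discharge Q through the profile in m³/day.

17.0

Flow is perpendicular to layering, so the layers act in series and the equivalent K is the thickness-weighted harmonic mean.
Total thickness L = 8.43 + 8.65 + 1.74 = 18.82 m.
Σ(b_i/K_i) = 8.43/0.0605 + 8.65/0.754 + 1.74/69.3 = 150.8 d.
K_eq = L / Σ(b_i/K_i) = 18.82 / 150.8 = 0.1248 m/day.
Q = K_eq · A · (Δh/L) = 0.1248 × 174 × (14.7/18.82) = 16.96 m³/day.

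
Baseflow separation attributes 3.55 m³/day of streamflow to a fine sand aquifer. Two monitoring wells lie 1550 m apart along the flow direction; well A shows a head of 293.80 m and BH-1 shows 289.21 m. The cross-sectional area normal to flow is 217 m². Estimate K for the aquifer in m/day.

Hydraulic gradient i = (293.80 − 289.21) / 1550 = 4.59 / 1550 = 0.002961.
From Q = K·A·i, K = Q / (A·i) = 3.55 / (217.0 × 0.002961) = 5.524 m/day.

5.52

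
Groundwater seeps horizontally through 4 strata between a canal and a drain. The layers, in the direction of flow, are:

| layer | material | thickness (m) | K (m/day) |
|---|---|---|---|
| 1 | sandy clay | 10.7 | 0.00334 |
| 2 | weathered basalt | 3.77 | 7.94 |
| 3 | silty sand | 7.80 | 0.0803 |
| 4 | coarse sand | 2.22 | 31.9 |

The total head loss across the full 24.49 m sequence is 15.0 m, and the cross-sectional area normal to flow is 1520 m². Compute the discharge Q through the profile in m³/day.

Flow is perpendicular to layering, so the layers act in series and the equivalent K is the thickness-weighted harmonic mean.
Total thickness L = 10.7 + 3.77 + 7.80 + 2.22 = 24.49 m.
Σ(b_i/K_i) = 10.7/0.00334 + 3.77/7.94 + 7.80/0.0803 + 2.22/31.9 = 3301 d.
K_eq = L / Σ(b_i/K_i) = 24.49 / 3301 = 0.007418 m/day.
Q = K_eq · A · (Δh/L) = 0.007418 × 1520 × (15.0/24.49) = 6.906 m³/day.

6.91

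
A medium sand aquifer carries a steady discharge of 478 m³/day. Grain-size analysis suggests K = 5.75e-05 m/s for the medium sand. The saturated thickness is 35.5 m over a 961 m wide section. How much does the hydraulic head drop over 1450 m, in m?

Convert K: 5.75e-05 m/s × 86400 = 4.968 m/day.
Cross-sectional area A = 961 × 35.5 = 34116 m².
From Q = K·A·i, i = Q / (K·A) = 478 / (4.968 × 34116) = 0.002820.
Head loss Δh = i · L = 0.002820 × 1450 = 4.089 m.

4.09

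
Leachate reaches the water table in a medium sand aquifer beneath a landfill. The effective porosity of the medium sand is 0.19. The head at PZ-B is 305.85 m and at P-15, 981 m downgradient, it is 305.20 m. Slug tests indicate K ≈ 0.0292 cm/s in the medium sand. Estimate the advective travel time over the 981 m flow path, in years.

30.5

Convert K: 0.0292 cm/s × 864 = 25.23 m/day.
Hydraulic gradient i = (305.85 − 305.20) / 981 = 0.65 / 981 = 0.0006626.
Darcy flux q = K · i = 25.23 × 0.0006626 = 0.01672 m/day.
Seepage velocity v = q / n_e = 0.01672 / 0.19 = 0.08798 m/day.
Travel time t = L / v = 981 / 0.08798 = 11150 days = 30.53 years.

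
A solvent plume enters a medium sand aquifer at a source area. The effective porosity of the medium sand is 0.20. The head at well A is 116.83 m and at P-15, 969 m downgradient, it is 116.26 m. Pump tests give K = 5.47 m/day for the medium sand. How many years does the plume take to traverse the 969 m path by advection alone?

165

Hydraulic gradient i = (116.83 − 116.26) / 969 = 0.57 / 969 = 0.0005882.
Darcy flux q = K · i = 5.470 × 0.0005882 = 0.003218 m/day.
Seepage velocity v = q / n_e = 0.003218 / 0.20 = 0.01609 m/day.
Travel time t = L / v = 969 / 0.01609 = 60230 days = 164.9 years.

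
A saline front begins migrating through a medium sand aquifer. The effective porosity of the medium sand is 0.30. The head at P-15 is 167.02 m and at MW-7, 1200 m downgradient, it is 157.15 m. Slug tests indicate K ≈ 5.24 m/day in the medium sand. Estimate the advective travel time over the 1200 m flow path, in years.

Hydraulic gradient i = (167.02 − 157.15) / 1200 = 9.87 / 1200 = 0.008225.
Darcy flux q = K · i = 5.240 × 0.008225 = 0.04310 m/day.
Seepage velocity v = q / n_e = 0.04310 / 0.30 = 0.1437 m/day.
Travel time t = L / v = 1200 / 0.1437 = 8353 days = 22.87 years.

22.9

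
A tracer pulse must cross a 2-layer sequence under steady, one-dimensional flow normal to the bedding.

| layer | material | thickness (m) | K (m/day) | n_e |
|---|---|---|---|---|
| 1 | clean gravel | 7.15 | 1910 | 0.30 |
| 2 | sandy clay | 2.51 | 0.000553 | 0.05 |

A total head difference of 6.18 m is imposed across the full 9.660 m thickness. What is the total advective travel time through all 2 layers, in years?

With flow normal to the layers, continuity requires the same specific discharge q through every layer.
Σ(b_i/K_i) = 7.15/1910 + 2.51/0.000553 = 4539 d.
q = Δh / Σ(b_i/K_i) = 6.18 / 4539 = 0.001362 m/day.
In each layer the seepage velocity is v_i = q/n_i, so the layer transit time is t_i = b_i·n_i / q:
  layer 1 (clean gravel): t_1 = 7.15 × 0.30 / 0.001362 = 1575 d
  layer 2 (sandy clay): t_2 = 2.51 × 0.05 / 0.001362 = 92.17 d
Total t = Σ t_i = 1668 days = 4.566 years.

4.57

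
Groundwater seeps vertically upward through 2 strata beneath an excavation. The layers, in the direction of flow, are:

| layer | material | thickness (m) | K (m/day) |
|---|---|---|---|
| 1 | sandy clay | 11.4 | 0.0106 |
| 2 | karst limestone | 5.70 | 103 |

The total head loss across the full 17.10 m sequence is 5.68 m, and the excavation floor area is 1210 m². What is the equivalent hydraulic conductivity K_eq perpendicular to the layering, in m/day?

0.0159

Flow is perpendicular to layering, so the layers act in series and the equivalent K is the thickness-weighted harmonic mean.
Total thickness L = 11.4 + 5.70 = 17.10 m.
Σ(b_i/K_i) = 11.4/0.0106 + 5.70/103 = 1076 d.
K_eq = L / Σ(b_i/K_i) = 17.10 / 1076 = 0.01590 m/day.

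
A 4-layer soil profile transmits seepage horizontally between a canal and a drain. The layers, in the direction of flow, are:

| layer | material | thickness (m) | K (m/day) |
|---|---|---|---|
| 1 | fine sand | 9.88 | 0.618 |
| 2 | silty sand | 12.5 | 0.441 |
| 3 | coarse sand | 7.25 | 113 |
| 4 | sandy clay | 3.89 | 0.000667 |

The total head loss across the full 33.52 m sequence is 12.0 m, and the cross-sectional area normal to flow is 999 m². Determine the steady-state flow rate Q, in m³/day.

2.04

Flow is perpendicular to layering, so the layers act in series and the equivalent K is the thickness-weighted harmonic mean.
Total thickness L = 9.88 + 12.5 + 7.25 + 3.89 = 33.52 m.
Σ(b_i/K_i) = 9.88/0.618 + 12.5/0.441 + 7.25/113 + 3.89/0.000667 = 5876 d.
K_eq = L / Σ(b_i/K_i) = 33.52 / 5876 = 0.005704 m/day.
Q = K_eq · A · (Δh/L) = 0.005704 × 999 × (12.0/33.52) = 2.040 m³/day.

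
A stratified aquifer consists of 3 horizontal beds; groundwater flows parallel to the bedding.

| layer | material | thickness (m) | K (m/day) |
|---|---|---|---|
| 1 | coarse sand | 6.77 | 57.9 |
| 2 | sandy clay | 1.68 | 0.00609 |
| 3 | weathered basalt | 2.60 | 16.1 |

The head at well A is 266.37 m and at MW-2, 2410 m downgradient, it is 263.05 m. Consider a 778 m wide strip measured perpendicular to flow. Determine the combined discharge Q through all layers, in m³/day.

465

Flow is parallel to layering, so each bed carries its own Darcy discharge and the transmissivities add.
Σ(K_i·b_i) = 57.9×6.77 + 0.00609×1.68 + 16.1×2.60 = 433.9 m²/day.
Hydraulic gradient i = (266.37 − 263.05) / 2410 = 3.32 / 2410 = 0.001378.
Q = Σ(K_i·b_i) · W · i = 433.9 × 778 × 0.001378 = 465.0 m³/day.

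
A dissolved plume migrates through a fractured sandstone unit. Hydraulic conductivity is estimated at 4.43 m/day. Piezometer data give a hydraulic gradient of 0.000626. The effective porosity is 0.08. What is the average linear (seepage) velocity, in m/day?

0.0347

Hydraulic gradient i = 0.000626.
Darcy flux q = K · i = 4.430 × 0.0006260 = 0.002773 m/day.
Seepage velocity v = q / n_e = 0.002773 / 0.08 = 0.03466 m/day.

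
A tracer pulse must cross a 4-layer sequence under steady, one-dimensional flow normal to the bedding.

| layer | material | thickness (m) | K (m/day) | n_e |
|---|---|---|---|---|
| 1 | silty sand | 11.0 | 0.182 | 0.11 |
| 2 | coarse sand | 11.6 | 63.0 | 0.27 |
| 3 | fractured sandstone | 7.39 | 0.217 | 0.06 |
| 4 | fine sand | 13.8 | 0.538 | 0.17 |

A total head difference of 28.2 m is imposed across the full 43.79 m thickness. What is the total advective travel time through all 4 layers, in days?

With flow normal to the layers, continuity requires the same specific discharge q through every layer.
Σ(b_i/K_i) = 11.0/0.182 + 11.6/63.0 + 7.39/0.217 + 13.8/0.538 = 120.3 d.
q = Δh / Σ(b_i/K_i) = 28.2 / 120.3 = 0.2344 m/day.
In each layer the seepage velocity is v_i = q/n_i, so the layer transit time is t_i = b_i·n_i / q:
  layer 1 (silty sand): t_1 = 11.0 × 0.11 / 0.2344 = 5.163 d
  layer 2 (coarse sand): t_2 = 11.6 × 0.27 / 0.2344 = 13.36 d
  layer 3 (fractured sandstone): t_3 = 7.39 × 0.06 / 0.2344 = 1.892 d
  layer 4 (fine sand): t_4 = 13.8 × 0.17 / 0.2344 = 10.01 d
Total t = Σ t_i = 30.43 days.

30.4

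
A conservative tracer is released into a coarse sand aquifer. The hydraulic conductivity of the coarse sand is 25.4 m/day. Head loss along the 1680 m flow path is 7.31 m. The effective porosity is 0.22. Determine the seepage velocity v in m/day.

Hydraulic gradient i = Δh / L = 7.31 / 1680 = 0.004351.
Darcy flux q = K · i = 25.40 × 0.004351 = 0.1105 m/day.
Seepage velocity v = q / n_e = 0.1105 / 0.22 = 0.5024 m/day.

0.502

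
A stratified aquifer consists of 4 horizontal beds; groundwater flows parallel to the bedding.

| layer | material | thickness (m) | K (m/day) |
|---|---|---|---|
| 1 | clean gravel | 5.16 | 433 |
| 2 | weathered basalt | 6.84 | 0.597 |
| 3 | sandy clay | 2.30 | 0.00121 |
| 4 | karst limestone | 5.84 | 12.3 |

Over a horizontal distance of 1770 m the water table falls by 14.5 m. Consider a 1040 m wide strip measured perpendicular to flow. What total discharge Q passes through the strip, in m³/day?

19700

Flow is parallel to layering, so each bed carries its own Darcy discharge and the transmissivities add.
Σ(K_i·b_i) = 433×5.16 + 0.597×6.84 + 0.00121×2.30 + 12.3×5.84 = 2310 m²/day.
Hydraulic gradient i = Δh / L = 14.5 / 1770 = 0.008192.
Q = Σ(K_i·b_i) · W · i = 2310 × 1040 × 0.008192 = 19682 m³/day.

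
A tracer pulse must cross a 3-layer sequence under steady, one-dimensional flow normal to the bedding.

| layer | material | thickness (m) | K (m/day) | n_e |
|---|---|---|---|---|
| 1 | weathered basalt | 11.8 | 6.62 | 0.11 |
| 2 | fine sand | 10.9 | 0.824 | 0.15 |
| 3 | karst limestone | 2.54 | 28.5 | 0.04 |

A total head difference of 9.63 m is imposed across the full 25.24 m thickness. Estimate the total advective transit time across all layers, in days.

With flow normal to the layers, continuity requires the same specific discharge q through every layer.
Σ(b_i/K_i) = 11.8/6.62 + 10.9/0.824 + 2.54/28.5 = 15.10 d.
q = Δh / Σ(b_i/K_i) = 9.63 / 15.10 = 0.6378 m/day.
In each layer the seepage velocity is v_i = q/n_i, so the layer transit time is t_i = b_i·n_i / q:
  layer 1 (weathered basalt): t_1 = 11.8 × 0.11 / 0.6378 = 2.035 d
  layer 2 (fine sand): t_2 = 10.9 × 0.15 / 0.6378 = 2.564 d
  layer 3 (karst limestone): t_3 = 2.54 × 0.04 / 0.6378 = 0.1593 d
Total t = Σ t_i = 4.758 days.

4.76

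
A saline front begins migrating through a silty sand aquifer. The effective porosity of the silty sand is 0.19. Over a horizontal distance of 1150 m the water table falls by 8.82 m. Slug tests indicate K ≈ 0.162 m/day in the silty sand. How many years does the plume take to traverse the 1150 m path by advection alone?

Hydraulic gradient i = Δh / L = 8.82 / 1150 = 0.007670.
Darcy flux q = K · i = 0.1620 × 0.007670 = 0.001242 m/day.
Seepage velocity v = q / n_e = 0.001242 / 0.19 = 0.006539 m/day.
Travel time t = L / v = 1150 / 0.006539 = 1.759e+05 days = 481.5 years.

481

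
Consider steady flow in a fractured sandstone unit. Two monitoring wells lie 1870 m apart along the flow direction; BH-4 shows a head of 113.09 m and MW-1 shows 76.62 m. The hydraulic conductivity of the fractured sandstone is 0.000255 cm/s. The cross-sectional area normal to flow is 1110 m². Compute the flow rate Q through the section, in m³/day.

Convert K: 0.000255 cm/s × 864 = 0.2203 m/day.
Hydraulic gradient i = (113.09 − 76.62) / 1870 = 36.47 / 1870 = 0.01950.
Darcy's law: Q = K · A · i = 0.2203 × 1110 × 0.01950 = 4.769 m³/day.

4.77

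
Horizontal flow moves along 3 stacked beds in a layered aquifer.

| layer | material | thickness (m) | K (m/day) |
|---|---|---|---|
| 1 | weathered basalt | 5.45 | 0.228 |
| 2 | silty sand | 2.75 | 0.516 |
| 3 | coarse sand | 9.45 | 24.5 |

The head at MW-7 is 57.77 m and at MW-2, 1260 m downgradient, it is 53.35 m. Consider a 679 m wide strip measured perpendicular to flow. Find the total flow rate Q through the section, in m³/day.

558

Flow is parallel to layering, so each bed carries its own Darcy discharge and the transmissivities add.
Σ(K_i·b_i) = 0.228×5.45 + 0.516×2.75 + 24.5×9.45 = 234.2 m²/day.
Hydraulic gradient i = (57.77 − 53.35) / 1260 = 4.42 / 1260 = 0.003508.
Q = Σ(K_i·b_i) · W · i = 234.2 × 679 × 0.003508 = 557.8 m³/day.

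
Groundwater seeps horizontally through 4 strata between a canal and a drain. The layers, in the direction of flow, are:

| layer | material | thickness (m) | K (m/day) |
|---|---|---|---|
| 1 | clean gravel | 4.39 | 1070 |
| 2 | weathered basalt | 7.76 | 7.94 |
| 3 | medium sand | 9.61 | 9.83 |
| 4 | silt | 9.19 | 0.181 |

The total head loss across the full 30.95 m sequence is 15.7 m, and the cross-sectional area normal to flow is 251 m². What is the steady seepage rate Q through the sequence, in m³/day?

74.7

Flow is perpendicular to layering, so the layers act in series and the equivalent K is the thickness-weighted harmonic mean.
Total thickness L = 4.39 + 7.76 + 9.61 + 9.19 = 30.95 m.
Σ(b_i/K_i) = 4.39/1070 + 7.76/7.94 + 9.61/9.83 + 9.19/0.181 = 52.73 d.
K_eq = L / Σ(b_i/K_i) = 30.95 / 52.73 = 0.5869 m/day.
Q = K_eq · A · (Δh/L) = 0.5869 × 251 × (15.7/30.95) = 74.73 m³/day.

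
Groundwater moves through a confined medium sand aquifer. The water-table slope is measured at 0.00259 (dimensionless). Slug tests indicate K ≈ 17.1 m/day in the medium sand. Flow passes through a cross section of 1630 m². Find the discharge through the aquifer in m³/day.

Hydraulic gradient i = 0.00259.
Darcy's law: Q = K · A · i = 17.10 × 1630 × 0.002590 = 72.19 m³/day.

72.2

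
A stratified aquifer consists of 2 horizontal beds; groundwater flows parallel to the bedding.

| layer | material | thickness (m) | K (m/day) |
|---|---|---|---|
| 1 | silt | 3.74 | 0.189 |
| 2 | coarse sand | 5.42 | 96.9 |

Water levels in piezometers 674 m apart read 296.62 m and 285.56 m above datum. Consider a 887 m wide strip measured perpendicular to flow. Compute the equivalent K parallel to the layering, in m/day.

Flow is parallel to layering, so each bed carries its own Darcy discharge and the transmissivities add.
Σ(K_i·b_i) = 0.189×3.74 + 96.9×5.42 = 525.9 m²/day.
Total thickness b = 9.160 m, so K_eq = Σ(K_i·b_i)/b = 57.41 m/day.

57.4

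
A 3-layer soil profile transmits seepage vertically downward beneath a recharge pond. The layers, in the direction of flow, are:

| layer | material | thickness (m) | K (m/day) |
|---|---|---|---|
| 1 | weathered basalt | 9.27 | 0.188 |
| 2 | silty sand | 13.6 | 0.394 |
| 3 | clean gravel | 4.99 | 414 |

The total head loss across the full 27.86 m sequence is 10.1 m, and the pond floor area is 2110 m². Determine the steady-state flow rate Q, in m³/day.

Flow is perpendicular to layering, so the layers act in series and the equivalent K is the thickness-weighted harmonic mean.
Total thickness L = 9.27 + 13.6 + 4.99 = 27.86 m.
Σ(b_i/K_i) = 9.27/0.188 + 13.6/0.394 + 4.99/414 = 83.84 d.
K_eq = L / Σ(b_i/K_i) = 27.86 / 83.84 = 0.3323 m/day.
Q = K_eq · A · (Δh/L) = 0.3323 × 2110 × (10.1/27.86) = 254.2 m³/day.

254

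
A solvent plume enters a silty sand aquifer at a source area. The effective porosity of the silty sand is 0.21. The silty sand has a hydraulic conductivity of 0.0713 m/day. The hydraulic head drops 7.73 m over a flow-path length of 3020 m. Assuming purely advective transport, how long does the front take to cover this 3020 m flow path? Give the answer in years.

Hydraulic gradient i = Δh / L = 7.73 / 3020 = 0.002560.
Darcy flux q = K · i = 0.07130 × 0.002560 = 0.0001825 m/day.
Seepage velocity v = q / n_e = 0.0001825 / 0.21 = 0.0008690 m/day.
Travel time t = L / v = 3020 / 0.0008690 = 3.475e+06 days = 9514 years.

9510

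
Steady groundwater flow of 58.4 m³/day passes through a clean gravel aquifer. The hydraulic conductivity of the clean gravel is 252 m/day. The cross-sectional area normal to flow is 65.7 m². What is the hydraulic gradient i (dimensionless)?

From Q = K·A·i, i = Q / (K·A) = 58.4 / (252.0 × 65.70) = 0.003527.

0.00353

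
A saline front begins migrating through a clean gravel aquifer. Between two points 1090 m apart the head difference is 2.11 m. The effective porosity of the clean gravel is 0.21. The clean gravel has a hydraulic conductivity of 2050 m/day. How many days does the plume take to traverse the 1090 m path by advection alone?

Hydraulic gradient i = Δh / L = 2.11 / 1090 = 0.001936.
Darcy flux q = K · i = 2050 × 0.001936 = 3.968 m/day.
Seepage velocity v = q / n_e = 3.968 / 0.21 = 18.90 m/day.
Travel time t = L / v = 1090 / 18.90 = 57.68 days.

57.7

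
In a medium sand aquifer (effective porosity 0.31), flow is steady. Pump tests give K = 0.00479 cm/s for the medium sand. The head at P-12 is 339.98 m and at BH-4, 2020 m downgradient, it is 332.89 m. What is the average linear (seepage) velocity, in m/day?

Convert K: 0.00479 cm/s × 864 = 4.139 m/day.
Hydraulic gradient i = (339.98 − 332.89) / 2020 = 7.09 / 2020 = 0.003510.
Darcy flux q = K · i = 4.139 × 0.003510 = 0.01453 m/day.
Seepage velocity v = q / n_e = 0.01453 / 0.31 = 0.04686 m/day.

0.0469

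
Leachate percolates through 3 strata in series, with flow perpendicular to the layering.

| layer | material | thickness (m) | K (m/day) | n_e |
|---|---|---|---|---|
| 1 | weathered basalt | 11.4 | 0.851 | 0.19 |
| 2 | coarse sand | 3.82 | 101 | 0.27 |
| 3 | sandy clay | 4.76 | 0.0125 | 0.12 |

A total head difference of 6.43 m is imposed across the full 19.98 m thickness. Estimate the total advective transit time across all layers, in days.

With flow normal to the layers, continuity requires the same specific discharge q through every layer.
Σ(b_i/K_i) = 11.4/0.851 + 3.82/101 + 4.76/0.0125 = 394.2 d.
q = Δh / Σ(b_i/K_i) = 6.43 / 394.2 = 0.01631 m/day.
In each layer the seepage velocity is v_i = q/n_i, so the layer transit time is t_i = b_i·n_i / q:
  layer 1 (weathered basalt): t_1 = 11.4 × 0.19 / 0.01631 = 132.8 d
  layer 2 (coarse sand): t_2 = 3.82 × 0.27 / 0.01631 = 63.24 d
  layer 3 (sandy clay): t_3 = 4.76 × 0.12 / 0.01631 = 35.02 d
Total t = Σ t_i = 231.1 days.

231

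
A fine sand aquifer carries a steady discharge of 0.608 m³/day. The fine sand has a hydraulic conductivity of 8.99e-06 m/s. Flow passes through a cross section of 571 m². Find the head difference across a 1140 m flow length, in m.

1.56

Convert K: 8.99e-06 m/s × 86400 = 0.7767 m/day.
From Q = K·A·i, i = Q / (K·A) = 0.608 / (0.7767 × 571.0) = 0.001371.
Head loss Δh = i · L = 0.001371 × 1140 = 1.563 m.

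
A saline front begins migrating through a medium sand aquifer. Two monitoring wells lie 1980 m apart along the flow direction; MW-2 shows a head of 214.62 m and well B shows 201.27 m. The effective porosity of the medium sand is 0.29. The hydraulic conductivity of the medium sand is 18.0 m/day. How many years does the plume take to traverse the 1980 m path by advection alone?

Hydraulic gradient i = (214.62 − 201.27) / 1980 = 13.35 / 1980 = 0.006742.
Darcy flux q = K · i = 18.00 × 0.006742 = 0.1214 m/day.
Seepage velocity v = q / n_e = 0.1214 / 0.29 = 0.4185 m/day.
Travel time t = L / v = 1980 / 0.4185 = 4731 days = 12.95 years.

13.0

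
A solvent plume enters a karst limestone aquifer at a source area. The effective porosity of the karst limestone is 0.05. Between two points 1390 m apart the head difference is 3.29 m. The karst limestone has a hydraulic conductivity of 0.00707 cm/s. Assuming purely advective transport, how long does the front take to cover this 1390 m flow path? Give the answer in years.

13.2

Convert K: 0.00707 cm/s × 864 = 6.108 m/day.
Hydraulic gradient i = Δh / L = 3.29 / 1390 = 0.002367.
Darcy flux q = K · i = 6.108 × 0.002367 = 0.01446 m/day.
Seepage velocity v = q / n_e = 0.01446 / 0.05 = 0.2892 m/day.
Travel time t = L / v = 1390 / 0.2892 = 4807 days = 13.16 years.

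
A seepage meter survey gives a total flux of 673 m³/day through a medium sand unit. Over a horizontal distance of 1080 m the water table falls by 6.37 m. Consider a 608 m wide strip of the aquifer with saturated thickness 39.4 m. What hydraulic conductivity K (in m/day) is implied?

Cross-sectional area A = 608 × 39.4 = 23955 m².
Hydraulic gradient i = Δh / L = 6.37 / 1080 = 0.005898.
From Q = K·A·i, K = Q / (A·i) = 673 / (23955 × 0.005898) = 4.763 m/day.

4.76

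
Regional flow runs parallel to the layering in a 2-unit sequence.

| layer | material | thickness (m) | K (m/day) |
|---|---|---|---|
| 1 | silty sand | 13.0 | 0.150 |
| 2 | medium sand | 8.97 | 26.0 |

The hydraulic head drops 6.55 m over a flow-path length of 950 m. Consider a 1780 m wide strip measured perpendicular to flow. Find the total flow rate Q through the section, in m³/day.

2890

Flow is parallel to layering, so each bed carries its own Darcy discharge and the transmissivities add.
Σ(K_i·b_i) = 0.150×13.0 + 26.0×8.97 = 235.2 m²/day.
Hydraulic gradient i = Δh / L = 6.55 / 950 = 0.006895.
Q = Σ(K_i·b_i) · W · i = 235.2 × 1780 × 0.006895 = 2886 m³/day.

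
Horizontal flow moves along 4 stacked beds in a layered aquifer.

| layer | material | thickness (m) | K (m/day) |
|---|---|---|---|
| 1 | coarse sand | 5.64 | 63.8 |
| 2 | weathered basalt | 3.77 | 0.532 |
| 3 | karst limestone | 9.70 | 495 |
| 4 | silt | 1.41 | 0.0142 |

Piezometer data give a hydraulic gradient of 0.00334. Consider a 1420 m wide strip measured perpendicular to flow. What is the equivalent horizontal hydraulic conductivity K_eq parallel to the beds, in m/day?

Flow is parallel to layering, so each bed carries its own Darcy discharge and the transmissivities add.
Σ(K_i·b_i) = 63.8×5.64 + 0.532×3.77 + 495×9.70 + 0.0142×1.41 = 5163 m²/day.
Total thickness b = 20.52 m, so K_eq = Σ(K_i·b_i)/b = 251.6 m/day.

252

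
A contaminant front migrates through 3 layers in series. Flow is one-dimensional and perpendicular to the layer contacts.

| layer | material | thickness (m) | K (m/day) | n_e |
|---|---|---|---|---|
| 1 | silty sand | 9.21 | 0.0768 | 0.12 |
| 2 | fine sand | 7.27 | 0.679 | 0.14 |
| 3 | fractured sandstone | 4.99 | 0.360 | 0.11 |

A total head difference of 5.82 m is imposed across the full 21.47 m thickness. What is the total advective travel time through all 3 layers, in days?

66.3

With flow normal to the layers, continuity requires the same specific discharge q through every layer.
Σ(b_i/K_i) = 9.21/0.0768 + 7.27/0.679 + 4.99/0.360 = 144.5 d.
q = Δh / Σ(b_i/K_i) = 5.82 / 144.5 = 0.04028 m/day.
In each layer the seepage velocity is v_i = q/n_i, so the layer transit time is t_i = b_i·n_i / q:
  layer 1 (silty sand): t_1 = 9.21 × 0.12 / 0.04028 = 27.44 d
  layer 2 (fine sand): t_2 = 7.27 × 0.14 / 0.04028 = 25.27 d
  layer 3 (fractured sandstone): t_3 = 4.99 × 0.11 / 0.04028 = 13.63 d
Total t = Σ t_i = 66.33 days.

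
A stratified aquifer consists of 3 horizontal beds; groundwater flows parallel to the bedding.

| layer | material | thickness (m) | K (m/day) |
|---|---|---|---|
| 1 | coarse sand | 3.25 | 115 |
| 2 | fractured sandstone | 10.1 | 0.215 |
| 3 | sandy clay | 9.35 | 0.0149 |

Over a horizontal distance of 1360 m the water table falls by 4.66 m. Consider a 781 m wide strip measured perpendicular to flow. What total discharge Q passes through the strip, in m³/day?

1010

Flow is parallel to layering, so each bed carries its own Darcy discharge and the transmissivities add.
Σ(K_i·b_i) = 115×3.25 + 0.215×10.1 + 0.0149×9.35 = 376.1 m²/day.
Hydraulic gradient i = Δh / L = 4.66 / 1360 = 0.003426.
Q = Σ(K_i·b_i) · W · i = 376.1 × 781 × 0.003426 = 1006 m³/day.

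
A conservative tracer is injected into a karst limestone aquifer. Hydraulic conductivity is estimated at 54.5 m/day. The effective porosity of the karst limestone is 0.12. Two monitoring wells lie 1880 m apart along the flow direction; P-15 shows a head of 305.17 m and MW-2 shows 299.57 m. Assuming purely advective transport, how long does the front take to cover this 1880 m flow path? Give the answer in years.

3.80

Hydraulic gradient i = (305.17 − 299.57) / 1880 = 5.6 / 1880 = 0.002979.
Darcy flux q = K · i = 54.50 × 0.002979 = 0.1623 m/day.
Seepage velocity v = q / n_e = 0.1623 / 0.12 = 1.353 m/day.
Travel time t = L / v = 1880 / 1.353 = 1390 days = 3.805 years.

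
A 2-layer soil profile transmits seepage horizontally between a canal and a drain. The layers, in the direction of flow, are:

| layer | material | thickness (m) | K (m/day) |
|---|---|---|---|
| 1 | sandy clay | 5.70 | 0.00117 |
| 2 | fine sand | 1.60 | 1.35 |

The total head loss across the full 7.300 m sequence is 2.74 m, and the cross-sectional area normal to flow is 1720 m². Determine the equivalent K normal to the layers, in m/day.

Flow is perpendicular to layering, so the layers act in series and the equivalent K is the thickness-weighted harmonic mean.
Total thickness L = 5.70 + 1.60 = 7.300 m.
Σ(b_i/K_i) = 5.70/0.00117 + 1.60/1.35 = 4873 d.
K_eq = L / Σ(b_i/K_i) = 7.300 / 4873 = 0.001498 m/day.

0.00150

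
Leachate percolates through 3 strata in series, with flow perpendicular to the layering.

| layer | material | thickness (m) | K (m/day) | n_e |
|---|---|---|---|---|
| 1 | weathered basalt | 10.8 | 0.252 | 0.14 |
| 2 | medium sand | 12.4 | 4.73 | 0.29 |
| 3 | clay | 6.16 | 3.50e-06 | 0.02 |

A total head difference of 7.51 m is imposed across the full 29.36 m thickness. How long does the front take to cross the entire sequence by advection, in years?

3360

With flow normal to the layers, continuity requires the same specific discharge q through every layer.
Σ(b_i/K_i) = 10.8/0.252 + 12.4/4.73 + 6.16/3.50e-06 = 1.760e+06 d.
q = Δh / Σ(b_i/K_i) = 7.51 / 1.760e+06 = 4.267e-06 m/day.
In each layer the seepage velocity is v_i = q/n_i, so the layer transit time is t_i = b_i·n_i / q:
  layer 1 (weathered basalt): t_1 = 10.8 × 0.14 / 4.267e-06 = 3.544e+05 d
  layer 2 (medium sand): t_2 = 12.4 × 0.29 / 4.267e-06 = 8.428e+05 d
  layer 3 (clay): t_3 = 6.16 × 0.02 / 4.267e-06 = 28873 d
Total t = Σ t_i = 1.226e+06 days = 3357 years.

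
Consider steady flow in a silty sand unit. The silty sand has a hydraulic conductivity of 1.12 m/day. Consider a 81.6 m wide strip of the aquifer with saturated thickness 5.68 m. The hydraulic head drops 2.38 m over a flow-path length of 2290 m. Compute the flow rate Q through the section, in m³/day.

Cross-sectional area A = 81.6 × 5.68 = 463.5 m².
Hydraulic gradient i = Δh / L = 2.38 / 2290 = 0.001039.
Darcy's law: Q = K · A · i = 1.120 × 463.5 × 0.001039 = 0.5395 m³/day.

0.540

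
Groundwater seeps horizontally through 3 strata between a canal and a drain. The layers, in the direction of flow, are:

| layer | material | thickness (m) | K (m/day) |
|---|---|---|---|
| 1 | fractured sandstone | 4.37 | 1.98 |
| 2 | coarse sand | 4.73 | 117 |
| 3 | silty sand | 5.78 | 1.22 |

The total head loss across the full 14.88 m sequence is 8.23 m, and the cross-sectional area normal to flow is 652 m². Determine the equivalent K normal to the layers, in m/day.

2.13

Flow is perpendicular to layering, so the layers act in series and the equivalent K is the thickness-weighted harmonic mean.
Total thickness L = 4.37 + 4.73 + 5.78 = 14.88 m.
Σ(b_i/K_i) = 4.37/1.98 + 4.73/117 + 5.78/1.22 = 6.985 d.
K_eq = L / Σ(b_i/K_i) = 14.88 / 6.985 = 2.130 m/day.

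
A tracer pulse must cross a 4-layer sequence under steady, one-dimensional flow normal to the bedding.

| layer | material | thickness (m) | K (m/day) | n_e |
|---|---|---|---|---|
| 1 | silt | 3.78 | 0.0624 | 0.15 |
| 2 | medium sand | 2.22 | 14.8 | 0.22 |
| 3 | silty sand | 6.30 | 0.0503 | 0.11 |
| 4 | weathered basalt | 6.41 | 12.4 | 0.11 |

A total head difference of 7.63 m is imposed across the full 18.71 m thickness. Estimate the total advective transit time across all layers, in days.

60.0

With flow normal to the layers, continuity requires the same specific discharge q through every layer.
Σ(b_i/K_i) = 3.78/0.0624 + 2.22/14.8 + 6.30/0.0503 + 6.41/12.4 = 186.5 d.
q = Δh / Σ(b_i/K_i) = 7.63 / 186.5 = 0.04091 m/day.
In each layer the seepage velocity is v_i = q/n_i, so the layer transit time is t_i = b_i·n_i / q:
  layer 1 (silt): t_1 = 3.78 × 0.15 / 0.04091 = 13.86 d
  layer 2 (medium sand): t_2 = 2.22 × 0.22 / 0.04091 = 11.94 d
  layer 3 (silty sand): t_3 = 6.30 × 0.11 / 0.04091 = 16.94 d
  layer 4 (weathered basalt): t_4 = 6.41 × 0.11 / 0.04091 = 17.23 d
Total t = Σ t_i = 59.97 days.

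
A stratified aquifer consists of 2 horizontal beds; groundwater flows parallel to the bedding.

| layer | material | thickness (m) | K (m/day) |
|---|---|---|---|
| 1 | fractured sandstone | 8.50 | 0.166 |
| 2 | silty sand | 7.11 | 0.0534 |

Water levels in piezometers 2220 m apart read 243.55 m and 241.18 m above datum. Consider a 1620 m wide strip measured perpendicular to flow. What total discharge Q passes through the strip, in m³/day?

3.10

Flow is parallel to layering, so each bed carries its own Darcy discharge and the transmissivities add.
Σ(K_i·b_i) = 0.166×8.50 + 0.0534×7.11 = 1.791 m²/day.
Hydraulic gradient i = (243.55 − 241.18) / 2220 = 2.37 / 2220 = 0.001068.
Q = Σ(K_i·b_i) · W · i = 1.791 × 1620 × 0.001068 = 3.097 m³/day.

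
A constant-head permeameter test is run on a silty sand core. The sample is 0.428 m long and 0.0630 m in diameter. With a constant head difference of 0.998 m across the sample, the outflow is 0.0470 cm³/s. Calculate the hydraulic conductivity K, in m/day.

Cross-sectional area A = π·(d/2)² = π × (0.0630/2)² = 0.003117 m².
Convert discharge: 0.0470 cm³/s = 4.700e-08 m³/s.
Darcy's law rearranged: K = Q·L / (A·Δh) = 4.700e-08 × 0.428 / (0.003117 × 0.998) = 6.466e-06 m/s = 0.5587 m/day.

0.559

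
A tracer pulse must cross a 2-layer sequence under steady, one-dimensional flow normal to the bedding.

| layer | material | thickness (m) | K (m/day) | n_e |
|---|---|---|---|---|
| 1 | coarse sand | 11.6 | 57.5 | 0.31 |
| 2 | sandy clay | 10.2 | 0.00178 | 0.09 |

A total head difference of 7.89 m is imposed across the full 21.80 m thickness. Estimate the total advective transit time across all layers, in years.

8.98

With flow normal to the layers, continuity requires the same specific discharge q through every layer.
Σ(b_i/K_i) = 11.6/57.5 + 10.2/0.00178 = 5731 d.
q = Δh / Σ(b_i/K_i) = 7.89 / 5731 = 0.001377 m/day.
In each layer the seepage velocity is v_i = q/n_i, so the layer transit time is t_i = b_i·n_i / q:
  layer 1 (coarse sand): t_1 = 11.6 × 0.31 / 0.001377 = 2612 d
  layer 2 (sandy clay): t_2 = 10.2 × 0.09 / 0.001377 = 666.7 d
Total t = Σ t_i = 3279 days = 8.976 years.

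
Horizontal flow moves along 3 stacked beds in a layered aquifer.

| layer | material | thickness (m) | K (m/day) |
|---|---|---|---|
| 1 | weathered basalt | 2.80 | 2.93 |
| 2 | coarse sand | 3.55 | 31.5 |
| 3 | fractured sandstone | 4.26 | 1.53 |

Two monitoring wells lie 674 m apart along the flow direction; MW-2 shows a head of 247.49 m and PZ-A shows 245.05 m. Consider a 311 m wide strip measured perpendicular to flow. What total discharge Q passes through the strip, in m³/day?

142

Flow is parallel to layering, so each bed carries its own Darcy discharge and the transmissivities add.
Σ(K_i·b_i) = 2.93×2.80 + 31.5×3.55 + 1.53×4.26 = 126.5 m²/day.
Hydraulic gradient i = (247.49 − 245.05) / 674 = 2.44 / 674 = 0.003620.
Q = Σ(K_i·b_i) · W · i = 126.5 × 311 × 0.003620 = 142.5 m³/day.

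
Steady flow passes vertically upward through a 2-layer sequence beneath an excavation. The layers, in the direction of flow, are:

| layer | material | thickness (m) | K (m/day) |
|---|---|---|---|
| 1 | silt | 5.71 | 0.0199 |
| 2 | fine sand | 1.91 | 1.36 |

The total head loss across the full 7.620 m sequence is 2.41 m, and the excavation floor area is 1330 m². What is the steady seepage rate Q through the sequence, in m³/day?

11.1

Flow is perpendicular to layering, so the layers act in series and the equivalent K is the thickness-weighted harmonic mean.
Total thickness L = 5.71 + 1.91 = 7.620 m.
Σ(b_i/K_i) = 5.71/0.0199 + 1.91/1.36 = 288.3 d.
K_eq = L / Σ(b_i/K_i) = 7.620 / 288.3 = 0.02643 m/day.
Q = K_eq · A · (Δh/L) = 0.02643 × 1330 × (2.41/7.620) = 11.12 m³/day.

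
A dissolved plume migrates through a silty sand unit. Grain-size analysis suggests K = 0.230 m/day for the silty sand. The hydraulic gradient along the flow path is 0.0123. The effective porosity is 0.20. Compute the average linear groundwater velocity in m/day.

Hydraulic gradient i = 0.0123.
Darcy flux q = K · i = 0.2300 × 0.01230 = 0.002829 m/day.
Seepage velocity v = q / n_e = 0.002829 / 0.20 = 0.01415 m/day.

0.0141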